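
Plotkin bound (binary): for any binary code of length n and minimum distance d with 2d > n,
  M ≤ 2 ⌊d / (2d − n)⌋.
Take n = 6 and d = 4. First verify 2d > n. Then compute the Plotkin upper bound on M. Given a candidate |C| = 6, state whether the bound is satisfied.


Plotkin bound M ≤ 4; given |C| = 6 > bound (violated).

Check applicability: 2d = 8, n = 6.
2d − n = 2 > 0, so Plotkin applies.
Compute d/(2d−n) = 4/2 ≈ 2.0000.
⌊d/(2d−n)⌋ = 2.
Plotkin bound: M ≤ 2·2 = 4.
Given |C| = 6, check: VIOLATED.
This |C| is above the Plotkin bound, so no binary code with n = 6, d = 4 and 6 codewords exists.


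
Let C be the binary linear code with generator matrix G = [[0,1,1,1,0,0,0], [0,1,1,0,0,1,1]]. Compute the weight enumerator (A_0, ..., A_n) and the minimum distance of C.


Weight distribution: A_0 = 1, A_3 = 2, A_4 = 1. Minimum distance d = 3.

Enumerate all 2^2 = 4 messages m ∈ F_2^2.
For each, compute codeword c = mG in F_2^7, then tally its weight.
  m = 00 → c = 0000000, weight = 0.
  m = 10 → c = 0111000, weight = 3.
  m = 01 → c = 0110011, weight = 4.
  m = 11 → c = 0001011, weight = 3.
Tally weights:
  weight 0: 1 codewords.
  weight 3: 2 codewords.
  weight 4: 1 codewords.
Minimum distance d = smallest w > 0 with A_w > 0 = 3.
Sanity: Σ A_w = 4 = 2^2 = 4 ✓.


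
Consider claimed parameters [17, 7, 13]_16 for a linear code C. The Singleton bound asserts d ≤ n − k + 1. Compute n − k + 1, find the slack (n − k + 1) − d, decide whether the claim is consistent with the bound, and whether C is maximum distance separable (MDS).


Singleton RHS = n − k + 1 = 11, slack = -2, bound violated (no such code; not MDS).

Singleton bound: d ≤ n − k + 1.
Here n = 17, k = 7, so n − k + 1 = 11.
Given d = 13, check d ≤ 11: NO.
Slack = (n − k + 1) − d = -2.
The slack is negative: d = 13 exceeds n − k + 1 = 11 by 2, so the Singleton bound is violated and no linear [17, 7, 13]_16 code can exist. In particular it is not MDS (MDS requires d = n − k + 1 exactly).
Description: the claimed parameters are [17, 7, 13]_16; such a code would be impossible (violates the Singleton bound).


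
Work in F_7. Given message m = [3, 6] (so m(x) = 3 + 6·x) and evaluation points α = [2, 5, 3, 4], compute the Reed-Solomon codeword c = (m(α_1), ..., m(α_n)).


c = [1, 5, 0, 6]

Message polynomial: m(x) = 3 + 6·x (mod 7).
For each evaluation point α_i, compute m(α_i) mod 7:
  α_1 = 2: Horner steps 6 → 1, so m(2) = 1.
  α_2 = 5: Horner steps 6 → 5, so m(5) = 5.
  α_3 = 3: Horner steps 6 → 0, so m(3) = 0.
  α_4 = 4: Horner steps 6 → 6, so m(4) = 6.
Codeword c = [1, 5, 0, 6] ∈ F_7^4.


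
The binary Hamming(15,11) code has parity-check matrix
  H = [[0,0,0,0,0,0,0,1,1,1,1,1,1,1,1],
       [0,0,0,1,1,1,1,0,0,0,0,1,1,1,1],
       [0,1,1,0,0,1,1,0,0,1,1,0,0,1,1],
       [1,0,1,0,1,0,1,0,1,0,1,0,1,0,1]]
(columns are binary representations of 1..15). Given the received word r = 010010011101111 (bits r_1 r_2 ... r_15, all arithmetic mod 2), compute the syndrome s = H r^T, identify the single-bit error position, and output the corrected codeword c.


s = (1, 1, 0, 0)^T, error position = 12, corrected codeword c = 010010011100111

Compute s = H r^T mod 2 one row at a time:
  s_1 = 1 + 1 + 1 + 0 + 1 + 1 + 1 + 1 = 7 ≡ 1 (mod 2).
  s_2 = 0 + 1 + 0 + 0 + 1 + 1 + 1 + 1 = 5 ≡ 1 (mod 2).
  s_3 = 1 + 0 + 0 + 0 + 1 + 0 + 1 + 1 = 4 ≡ 0 (mod 2).
  s_4 = 0 + 0 + 1 + 0 + 1 + 0 + 1 + 1 = 4 ≡ 0 (mod 2).
s = (1, 1, 0, 0)^T — this equals column 12 of H (binary 1100), so error is at position 12.
Correct: flip bit 12 of r = 010010011101111 to get c = 010010011100111.


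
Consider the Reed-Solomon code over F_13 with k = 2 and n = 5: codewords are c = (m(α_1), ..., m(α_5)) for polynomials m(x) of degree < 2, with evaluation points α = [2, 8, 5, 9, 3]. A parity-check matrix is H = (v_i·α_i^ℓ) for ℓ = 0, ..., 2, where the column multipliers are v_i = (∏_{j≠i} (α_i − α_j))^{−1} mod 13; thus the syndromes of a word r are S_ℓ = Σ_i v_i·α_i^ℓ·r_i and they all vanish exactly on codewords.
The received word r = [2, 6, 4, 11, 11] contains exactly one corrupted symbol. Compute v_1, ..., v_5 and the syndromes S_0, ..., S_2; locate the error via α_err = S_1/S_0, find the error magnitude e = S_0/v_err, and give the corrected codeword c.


S = (6, 5, 2), error at position 5, error magnitude e = 4, c = [2, 6, 4, 11, 7].

Step 1: column multipliers v_i = (∏_{j≠i}(α_i − α_j))^{−1} mod 13.
  i = 1 (α = 2): (2−8)(2−5)(2−9)(2−3) = (−6)·(−3)·(−7)·(−1) = 126 ≡ 9, so v_1 = 9^{−1} = 3 (mod 13).
  i = 2 (α = 8): (8−2)(8−5)(8−9)(8−3) = 6·3·(−1)·5 = −90 ≡ 1, so v_2 = 1^{−1} = 1 (mod 13).
  i = 3 (α = 5): (5−2)(5−8)(5−9)(5−3) = 3·(−3)·(−4)·2 = 72 ≡ 7, so v_3 = 7^{−1} = 2 (mod 13).
  i = 4 (α = 9): (9−2)(9−8)(9−5)(9−3) = 7·1·4·6 = 168 ≡ 12, so v_4 = 12^{−1} = 12 (mod 13).
  i = 5 (α = 3): (3−2)(3−8)(3−5)(3−9) = 1·(−5)·(−2)·(−6) = −60 ≡ 5, so v_5 = 5^{−1} = 8 (mod 13).
  v = [3, 1, 2, 12, 8].
Step 2: syndromes of r = [2, 6, 4, 11, 11] (all sums mod 13).
  S_0 = Σ v_i r_i = 3·2 + 1·6 + 2·4 + 12·11 + 8·11 = 240 ≡ 6.
  S_1 = Σ v_i α_i r_i = 3·2·2 + 1·8·6 + 2·5·4 + 12·9·11 + 8·3·11 = 1552 ≡ 5.
  α_i^2 mod 13 = [4, 12, 12, 3, 9].
  S_2 = Σ v_i α_i^2 r_i = 3·4·2 + 1·12·6 + 2·12·4 + 12·3·11 + 8·9·11 = 1380 ≡ 2.
  S = (6, 5, 2) ≠ 0, so r is not a codeword (an error is present).
Step 3: locate the error. For a single error e at position i, S_ℓ = v_i·e·α_i^ℓ, so α_err = S_1/S_0.
  S_0^{−1} = 6^{−1} = 11 (mod 13), so α_err = 5·11 = 55 ≡ 3 = α_5. Error position i = 5.
  Consistency check: S_2/S_1 = 2·8 = 16 ≡ 3 = α_err ✓ (single-error assumption holds).
Step 4: error magnitude e = S_0/v_5 = S_0·∏_{j≠5}(α_5 − α_j) = 6·5 = 30 ≡ 4 (mod 13).
Step 5: correct position 5: c_5 = r_5 − e = 11 − 4 ≡ 7 (mod 13). Hence c = [2, 6, 4, 11, 7].
  Check: interpolating c through the α_i gives m(x) = 5 + 5·x (degree < 2) with m(α_i) = c_i for every i, so c is indeed a codeword.


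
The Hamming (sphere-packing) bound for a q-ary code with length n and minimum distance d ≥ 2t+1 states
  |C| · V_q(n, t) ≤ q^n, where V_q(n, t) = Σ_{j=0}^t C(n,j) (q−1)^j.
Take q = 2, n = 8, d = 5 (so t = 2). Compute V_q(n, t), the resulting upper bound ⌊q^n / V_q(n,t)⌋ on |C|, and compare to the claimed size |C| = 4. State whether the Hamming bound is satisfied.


V_q(n, t) = 37, q^n = 256, Hamming bound = 6, |C| = 4 ≤ bound (satisfied).

Step 1: Compute V_q(n, t) = Σ_{j=0}^2 C(n, j) (q−1)^j.
  j = 0: C(8,0)·(1)^0 = 1·1 = 1.
  j = 1: C(8,1)·(1)^1 = 8·1 = 8.
  j = 2: C(8,2)·(1)^2 = 28·1 = 28.
  V_q(n, t) = 1 + 8 + 28 = 37.
Step 2: q^n = 2^8 = 256.
Step 3: Hamming bound ⌊q^n / V_q(n,t)⌋ = ⌊256/37⌋ = 6.
Step 4: Compare |C| = 4 to 6: satisfied.
The claimed |C| lies below the Hamming bound.


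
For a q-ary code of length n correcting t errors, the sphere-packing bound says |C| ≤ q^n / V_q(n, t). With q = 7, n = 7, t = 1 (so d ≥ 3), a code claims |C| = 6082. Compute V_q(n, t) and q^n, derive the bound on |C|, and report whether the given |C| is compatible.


V_q(n, t) = 43, q^n = 823543, Hamming bound = 19152, |C| = 6082 ≤ bound (satisfied).

Step 1: Compute V_q(n, t) = Σ_{j=0}^1 C(n, j) (q−1)^j.
  j = 0: C(7,0)·(6)^0 = 1·1 = 1.
  j = 1: C(7,1)·(6)^1 = 7·6 = 42.
  V_q(n, t) = 1 + 42 = 43.
Step 2: q^n = 7^7 = 823543.
Step 3: Hamming bound ⌊q^n / V_q(n,t)⌋ = ⌊823543/43⌋ = 19152.
Step 4: Compare |C| = 6082 to 19152: satisfied.
The claimed |C| lies below the Hamming bound.


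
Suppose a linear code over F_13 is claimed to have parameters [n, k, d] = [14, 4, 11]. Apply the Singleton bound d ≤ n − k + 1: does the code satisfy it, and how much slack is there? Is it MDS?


Singleton RHS = n − k + 1 = 11, slack = 0, bound satisfied, MDS.

Singleton bound: d ≤ n − k + 1.
Here n = 14, k = 4, so n − k + 1 = 11.
Given d = 11, check d ≤ 11: YES.
Slack = (n − k + 1) − d = 0.
The code is MDS (slack = 0).
Description: the claimed parameters are [14, 4, 11]_13; such a code would be MDS (meets Singleton bound).


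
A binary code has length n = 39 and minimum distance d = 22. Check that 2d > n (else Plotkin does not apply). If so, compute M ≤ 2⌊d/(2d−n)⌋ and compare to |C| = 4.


Plotkin bound M ≤ 8; given |C| = 4 ≤ bound (satisfied).

Check applicability: 2d = 44, n = 39.
2d − n = 5 > 0, so Plotkin applies.
Compute d/(2d−n) = 22/5 ≈ 4.4000.
⌊d/(2d−n)⌋ = 4.
Plotkin bound: M ≤ 2·4 = 8.
Given |C| = 4, check: satisfied.
This |C| is below the Plotkin bound.


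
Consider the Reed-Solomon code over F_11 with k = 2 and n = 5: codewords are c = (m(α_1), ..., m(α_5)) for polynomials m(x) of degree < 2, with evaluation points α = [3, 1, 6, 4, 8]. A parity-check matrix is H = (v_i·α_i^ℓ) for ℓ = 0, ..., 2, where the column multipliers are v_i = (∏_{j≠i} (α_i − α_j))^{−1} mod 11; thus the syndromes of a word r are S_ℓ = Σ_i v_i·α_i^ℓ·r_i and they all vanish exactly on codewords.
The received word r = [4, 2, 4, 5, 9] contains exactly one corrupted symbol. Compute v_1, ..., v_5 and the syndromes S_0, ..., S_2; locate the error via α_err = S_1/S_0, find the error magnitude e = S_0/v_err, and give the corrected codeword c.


S = (5, 8, 4), error at position 3, error magnitude e = 8, c = [4, 2, 7, 5, 9].

Step 1: column multipliers v_i = (∏_{j≠i}(α_i − α_j))^{−1} mod 11.
  i = 1 (α = 3): (3−1)(3−6)(3−4)(3−8) = 2·(−3)·(−1)·(−5) = −30 ≡ 3, so v_1 = 3^{−1} = 4 (mod 11).
  i = 2 (α = 1): (1−3)(1−6)(1−4)(1−8) = (−2)·(−5)·(−3)·(−7) = 210 ≡ 1, so v_2 = 1^{−1} = 1 (mod 11).
  i = 3 (α = 6): (6−3)(6−1)(6−4)(6−8) = 3·5·2·(−2) = −60 ≡ 6, so v_3 = 6^{−1} = 2 (mod 11).
  i = 4 (α = 4): (4−3)(4−1)(4−6)(4−8) = 1·3·(−2)·(−4) = 24 ≡ 2, so v_4 = 2^{−1} = 6 (mod 11).
  i = 5 (α = 8): (8−3)(8−1)(8−6)(8−4) = 5·7·2·4 = 280 ≡ 5, so v_5 = 5^{−1} = 9 (mod 11).
  v = [4, 1, 2, 6, 9].
Step 2: syndromes of r = [4, 2, 4, 5, 9] (all sums mod 11).
  S_0 = Σ v_i r_i = 4·4 + 1·2 + 2·4 + 6·5 + 9·9 = 137 ≡ 5.
  S_1 = Σ v_i α_i r_i = 4·3·4 + 1·1·2 + 2·6·4 + 6·4·5 + 9·8·9 = 866 ≡ 8.
  α_i^2 mod 11 = [9, 1, 3, 5, 9].
  S_2 = Σ v_i α_i^2 r_i = 4·9·4 + 1·1·2 + 2·3·4 + 6·5·5 + 9·9·9 = 1049 ≡ 4.
  S = (5, 8, 4) ≠ 0, so r is not a codeword (an error is present).
Step 3: locate the error. For a single error e at position i, S_ℓ = v_i·e·α_i^ℓ, so α_err = S_1/S_0.
  S_0^{−1} = 5^{−1} = 9 (mod 11), so α_err = 8·9 = 72 ≡ 6 = α_3. Error position i = 3.
  Consistency check: S_2/S_1 = 4·7 = 28 ≡ 6 = α_err ✓ (single-error assumption holds).
Step 4: error magnitude e = S_0/v_3 = S_0·∏_{j≠3}(α_3 − α_j) = 5·6 = 30 ≡ 8 (mod 11).
Step 5: correct position 3: c_3 = r_3 − e = 4 − 8 ≡ 7 (mod 11). Hence c = [4, 2, 7, 5, 9].
  Check: interpolating c through the α_i gives m(x) = 1 + 1·x (degree < 2) with m(α_i) = c_i for every i, so c is indeed a codeword.


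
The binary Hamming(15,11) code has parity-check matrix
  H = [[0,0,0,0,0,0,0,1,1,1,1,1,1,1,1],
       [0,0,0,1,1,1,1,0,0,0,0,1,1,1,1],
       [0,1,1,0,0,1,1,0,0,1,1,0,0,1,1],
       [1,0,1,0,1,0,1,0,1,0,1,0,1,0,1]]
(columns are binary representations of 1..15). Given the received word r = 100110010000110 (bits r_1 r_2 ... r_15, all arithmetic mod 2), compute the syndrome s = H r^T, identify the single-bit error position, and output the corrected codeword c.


s = (1, 0, 1, 1)^T, error position = 11, corrected codeword c = 100110010010110

Compute s = H r^T mod 2 one row at a time:
  s_1 = 1 + 0 + 0 + 0 + 0 + 1 + 1 + 0 = 3 ≡ 1 (mod 2).
  s_2 = 1 + 1 + 0 + 0 + 0 + 1 + 1 + 0 = 4 ≡ 0 (mod 2).
  s_3 = 0 + 0 + 0 + 0 + 0 + 0 + 1 + 0 = 1 ≡ 1 (mod 2).
  s_4 = 1 + 0 + 1 + 0 + 0 + 0 + 1 + 0 = 3 ≡ 1 (mod 2).
s = (1, 0, 1, 1)^T — this equals column 11 of H (binary 1011), so error is at position 11.
Correct: flip bit 11 of r = 100110010000110 to get c = 100110010010110.


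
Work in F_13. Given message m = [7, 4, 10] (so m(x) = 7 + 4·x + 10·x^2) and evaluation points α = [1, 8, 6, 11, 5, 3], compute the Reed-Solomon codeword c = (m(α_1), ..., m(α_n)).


c = [8, 3, 1, 0, 4, 5]

Message polynomial: m(x) = 7 + 4·x + 10·x^2 (mod 13).
For each evaluation point α_i, compute m(α_i) mod 13:
  α_1 = 1: Horner steps 10 → 1 → 8, so m(1) = 8.
  α_2 = 8: Horner steps 10 → 6 → 3, so m(8) = 3.
  α_3 = 6: Horner steps 10 → 12 → 1, so m(6) = 1.
  α_4 = 11: Horner steps 10 → 10 → 0, so m(11) = 0.
  α_5 = 5: Horner steps 10 → 2 → 4, so m(5) = 4.
  α_6 = 3: Horner steps 10 → 8 → 5, so m(3) = 5.
Codeword c = [8, 3, 1, 0, 4, 5] ∈ F_13^6.


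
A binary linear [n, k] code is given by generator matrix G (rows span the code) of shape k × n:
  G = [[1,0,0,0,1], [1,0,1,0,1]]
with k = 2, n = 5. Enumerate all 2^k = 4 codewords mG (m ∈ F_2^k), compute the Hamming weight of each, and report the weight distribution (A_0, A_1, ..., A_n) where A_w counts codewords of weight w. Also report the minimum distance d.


Weight distribution: A_0 = 1, A_1 = 1, A_2 = 1, A_3 = 1. Minimum distance d = 1.

Enumerate all 2^2 = 4 messages m ∈ F_2^2.
For each, compute codeword c = mG in F_2^5, then tally its weight.
  m = 00 → c = 00000, weight = 0.
  m = 10 → c = 10001, weight = 2.
  m = 01 → c = 10101, weight = 3.
  m = 11 → c = 00100, weight = 1.
Tally weights:
  weight 0: 1 codewords.
  weight 1: 1 codewords.
  weight 2: 1 codewords.
  weight 3: 1 codewords.
Minimum distance d = smallest w > 0 with A_w > 0 = 1.
Sanity: Σ A_w = 4 = 2^2 = 4 ✓.


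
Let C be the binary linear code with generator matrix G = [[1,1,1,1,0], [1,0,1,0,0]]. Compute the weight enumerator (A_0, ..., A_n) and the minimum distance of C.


Weight distribution: A_0 = 1, A_2 = 2, A_4 = 1. Minimum distance d = 2.

Enumerate all 2^2 = 4 messages m ∈ F_2^2.
For each, compute codeword c = mG in F_2^5, then tally its weight.
  m = 00 → c = 00000, weight = 0.
  m = 10 → c = 11110, weight = 4.
  m = 01 → c = 10100, weight = 2.
  m = 11 → c = 01010, weight = 2.
Tally weights:
  weight 0: 1 codewords.
  weight 2: 2 codewords.
  weight 4: 1 codewords.
Minimum distance d = smallest w > 0 with A_w > 0 = 2.
Sanity: Σ A_w = 4 = 2^2 = 4 ✓.


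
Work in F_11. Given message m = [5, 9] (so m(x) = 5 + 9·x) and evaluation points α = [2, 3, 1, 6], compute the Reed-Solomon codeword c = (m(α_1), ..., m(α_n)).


c = [1, 10, 3, 4]

Message polynomial: m(x) = 5 + 9·x (mod 11).
For each evaluation point α_i, compute m(α_i) mod 11:
  α_1 = 2: Horner steps 9 → 1, so m(2) = 1.
  α_2 = 3: Horner steps 9 → 10, so m(3) = 10.
  α_3 = 1: Horner steps 9 → 3, so m(1) = 3.
  α_4 = 6: Horner steps 9 → 4, so m(6) = 4.
Codeword c = [1, 10, 3, 4] ∈ F_11^4.


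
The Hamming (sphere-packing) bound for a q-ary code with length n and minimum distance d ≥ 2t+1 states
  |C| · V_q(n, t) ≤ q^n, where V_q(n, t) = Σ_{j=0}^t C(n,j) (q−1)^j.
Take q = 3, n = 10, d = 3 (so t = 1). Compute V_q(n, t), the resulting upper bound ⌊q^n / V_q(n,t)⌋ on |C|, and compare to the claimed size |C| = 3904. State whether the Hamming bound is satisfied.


V_q(n, t) = 21, q^n = 59049, Hamming bound = 2811, |C| = 3904 > bound (violated).

Step 1: Compute V_q(n, t) = Σ_{j=0}^1 C(n, j) (q−1)^j.
  j = 0: C(10,0)·(2)^0 = 1·1 = 1.
  j = 1: C(10,1)·(2)^1 = 10·2 = 20.
  V_q(n, t) = 1 + 20 = 21.
Step 2: q^n = 3^10 = 59049.
Step 3: Hamming bound ⌊q^n / V_q(n,t)⌋ = ⌊59049/21⌋ = 2811.
Step 4: Compare |C| = 3904 to 2811: violated.
The claimed |C| lies above the Hamming bound, so no 3-ary code of length 10 with d ≥ 3 can have 3904 codewords.


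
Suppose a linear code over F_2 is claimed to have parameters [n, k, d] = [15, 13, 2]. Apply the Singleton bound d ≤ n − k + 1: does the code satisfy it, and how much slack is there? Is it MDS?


Singleton RHS = n − k + 1 = 3, slack = 1, bound satisfied, not MDS.

Singleton bound: d ≤ n − k + 1.
Here n = 15, k = 13, so n − k + 1 = 3.
Given d = 2, check d ≤ 3: YES.
Slack = (n − k + 1) − d = 1.
The code is NOT MDS (slack = 1 > 0).
Description: the claimed parameters are [15, 13, 2]_2; such a code would be non-MDS.


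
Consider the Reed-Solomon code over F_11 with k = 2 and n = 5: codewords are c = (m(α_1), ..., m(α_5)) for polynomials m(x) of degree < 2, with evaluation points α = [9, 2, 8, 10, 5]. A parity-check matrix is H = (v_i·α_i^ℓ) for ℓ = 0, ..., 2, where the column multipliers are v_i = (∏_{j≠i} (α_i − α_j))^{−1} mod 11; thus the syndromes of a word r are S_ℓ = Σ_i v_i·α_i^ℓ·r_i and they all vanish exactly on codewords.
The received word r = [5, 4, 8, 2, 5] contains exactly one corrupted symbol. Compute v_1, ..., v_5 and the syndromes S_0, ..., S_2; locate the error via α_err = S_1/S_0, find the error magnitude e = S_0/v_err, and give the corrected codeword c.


S = (3, 4, 9), error at position 5, error magnitude e = 10, c = [5, 4, 8, 2, 6].

Step 1: column multipliers v_i = (∏_{j≠i}(α_i − α_j))^{−1} mod 11.
  i = 1 (α = 9): (9−2)(9−8)(9−10)(9−5) = 7·1·(−1)·4 = −28 ≡ 5, so v_1 = 5^{−1} = 9 (mod 11).
  i = 2 (α = 2): (2−9)(2−8)(2−10)(2−5) = (−7)·(−6)·(−8)·(−3) = 1008 ≡ 7, so v_2 = 7^{−1} = 8 (mod 11).
  i = 3 (α = 8): (8−9)(8−2)(8−10)(8−5) = (−1)·6·(−2)·3 = 36 ≡ 3, so v_3 = 3^{−1} = 4 (mod 11).
  i = 4 (α = 10): (10−9)(10−2)(10−8)(10−5) = 1·8·2·5 = 80 ≡ 3, so v_4 = 3^{−1} = 4 (mod 11).
  i = 5 (α = 5): (5−9)(5−2)(5−8)(5−10) = (−4)·3·(−3)·(−5) = −180 ≡ 7, so v_5 = 7^{−1} = 8 (mod 11).
  v = [9, 8, 4, 4, 8].
Step 2: syndromes of r = [5, 4, 8, 2, 5] (all sums mod 11).
  S_0 = Σ v_i r_i = 9·5 + 8·4 + 4·8 + 4·2 + 8·5 = 157 ≡ 3.
  S_1 = Σ v_i α_i r_i = 9·9·5 + 8·2·4 + 4·8·8 + 4·10·2 + 8·5·5 = 1005 ≡ 4.
  α_i^2 mod 11 = [4, 4, 9, 1, 3].
  S_2 = Σ v_i α_i^2 r_i = 9·4·5 + 8·4·4 + 4·9·8 + 4·1·2 + 8·3·5 = 724 ≡ 9.
  S = (3, 4, 9) ≠ 0, so r is not a codeword (an error is present).
Step 3: locate the error. For a single error e at position i, S_ℓ = v_i·e·α_i^ℓ, so α_err = S_1/S_0.
  S_0^{−1} = 3^{−1} = 4 (mod 11), so α_err = 4·4 = 16 ≡ 5 = α_5. Error position i = 5.
  Consistency check: S_2/S_1 = 9·3 = 27 ≡ 5 = α_err ✓ (single-error assumption holds).
Step 4: error magnitude e = S_0/v_5 = S_0·∏_{j≠5}(α_5 − α_j) = 3·7 = 21 ≡ 10 (mod 11).
Step 5: correct position 5: c_5 = r_5 − e = 5 − 10 ≡ 6 (mod 11). Hence c = [5, 4, 8, 2, 6].
  Check: interpolating c through the α_i gives m(x) = 10 + 8·x (degree < 2) with m(α_i) = c_i for every i, so c is indeed a codeword.


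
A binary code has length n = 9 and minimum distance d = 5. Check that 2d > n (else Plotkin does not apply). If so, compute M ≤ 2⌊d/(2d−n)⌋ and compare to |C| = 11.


Plotkin bound M ≤ 10; given |C| = 11 > bound (violated).

Check applicability: 2d = 10, n = 9.
2d − n = 1 > 0, so Plotkin applies.
Compute d/(2d−n) = 5/1 ≈ 5.0000.
⌊d/(2d−n)⌋ = 5.
Plotkin bound: M ≤ 2·5 = 10.
Given |C| = 11, check: VIOLATED.
This |C| is above the Plotkin bound, so no binary code with n = 9, d = 5 and 11 codewords exists.


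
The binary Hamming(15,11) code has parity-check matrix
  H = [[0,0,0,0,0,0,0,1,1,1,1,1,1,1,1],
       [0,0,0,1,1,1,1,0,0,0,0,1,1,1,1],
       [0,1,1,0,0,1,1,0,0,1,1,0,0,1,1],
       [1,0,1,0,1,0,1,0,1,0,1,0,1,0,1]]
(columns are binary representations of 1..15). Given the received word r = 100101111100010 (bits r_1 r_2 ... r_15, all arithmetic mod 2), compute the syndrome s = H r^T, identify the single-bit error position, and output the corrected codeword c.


s = (0, 0, 0, 1)^T, error position = 1, corrected codeword c = 000101111100010

Compute s = H r^T mod 2 one row at a time:
  s_1 = 1 + 1 + 1 + 0 + 0 + 0 + 1 + 0 = 4 ≡ 0 (mod 2).
  s_2 = 1 + 0 + 1 + 1 + 0 + 0 + 1 + 0 = 4 ≡ 0 (mod 2).
  s_3 = 0 + 0 + 1 + 1 + 1 + 0 + 1 + 0 = 4 ≡ 0 (mod 2).
  s_4 = 1 + 0 + 0 + 1 + 1 + 0 + 0 + 0 = 3 ≡ 1 (mod 2).
s = (0, 0, 0, 1)^T — this equals column 1 of H (binary 0001), so error is at position 1.
Correct: flip bit 1 of r = 100101111100010 to get c = 000101111100010.


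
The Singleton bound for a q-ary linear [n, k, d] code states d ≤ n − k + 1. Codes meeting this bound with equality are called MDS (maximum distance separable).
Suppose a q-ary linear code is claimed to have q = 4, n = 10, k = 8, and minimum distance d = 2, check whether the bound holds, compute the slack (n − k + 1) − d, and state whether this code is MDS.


Singleton RHS = n − k + 1 = 3, slack = 1, bound satisfied, not MDS.

Singleton bound: d ≤ n − k + 1.
Here n = 10, k = 8, so n − k + 1 = 3.
Given d = 2, check d ≤ 3: YES.
Slack = (n − k + 1) − d = 1.
The code is NOT MDS (slack = 1 > 0).
Description: the claimed parameters are [10, 8, 2]_4; such a code would be non-MDS.


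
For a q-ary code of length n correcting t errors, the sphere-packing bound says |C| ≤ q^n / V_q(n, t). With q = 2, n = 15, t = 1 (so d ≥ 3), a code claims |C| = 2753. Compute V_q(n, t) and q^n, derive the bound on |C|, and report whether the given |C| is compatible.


V_q(n, t) = 16, q^n = 32768, Hamming bound = 2048, |C| = 2753 > bound (violated).

Step 1: Compute V_q(n, t) = Σ_{j=0}^1 C(n, j) (q−1)^j.
  j = 0: C(15,0)·(1)^0 = 1·1 = 1.
  j = 1: C(15,1)·(1)^1 = 15·1 = 15.
  V_q(n, t) = 1 + 15 = 16.
Step 2: q^n = 2^15 = 32768.
Step 3: Hamming bound ⌊q^n / V_q(n,t)⌋ = ⌊32768/16⌋ = 2048.
Step 4: Compare |C| = 2753 to 2048: violated.
The claimed |C| lies above the Hamming bound, so no 2-ary code of length 15 with d ≥ 3 can have 2753 codewords.


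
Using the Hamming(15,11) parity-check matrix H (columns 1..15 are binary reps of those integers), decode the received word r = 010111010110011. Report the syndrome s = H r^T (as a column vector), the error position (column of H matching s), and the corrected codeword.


s = (1, 1, 0, 1)^T, error position = 13, corrected codeword c = 010111010110111

Compute s = H r^T mod 2 one row at a time:
  s_1 = 1 + 0 + 1 + 1 + 0 + 0 + 1 + 1 = 5 ≡ 1 (mod 2).
  s_2 = 1 + 1 + 1 + 0 + 0 + 0 + 1 + 1 = 5 ≡ 1 (mod 2).
  s_3 = 1 + 0 + 1 + 0 + 1 + 1 + 1 + 1 = 6 ≡ 0 (mod 2).
  s_4 = 0 + 0 + 1 + 0 + 0 + 1 + 0 + 1 = 3 ≡ 1 (mod 2).
s = (1, 1, 0, 1)^T — this equals column 13 of H (binary 1101), so error is at position 13.
Correct: flip bit 13 of r = 010111010110011 to get c = 010111010110111.


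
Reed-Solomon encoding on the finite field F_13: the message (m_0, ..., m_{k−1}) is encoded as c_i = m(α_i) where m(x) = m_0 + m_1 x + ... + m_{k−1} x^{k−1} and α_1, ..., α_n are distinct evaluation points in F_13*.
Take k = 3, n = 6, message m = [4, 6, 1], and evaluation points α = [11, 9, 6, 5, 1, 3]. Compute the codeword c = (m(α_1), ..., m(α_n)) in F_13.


c = [9, 9, 11, 7, 11, 5]

Message polynomial: m(x) = 4 + 6·x + 1·x^2 (mod 13).
For each evaluation point α_i, compute m(α_i) mod 13:
  α_1 = 11: Horner steps 1 → 4 → 9, so m(11) = 9.
  α_2 = 9: Horner steps 1 → 2 → 9, so m(9) = 9.
  α_3 = 6: Horner steps 1 → 12 → 11, so m(6) = 11.
  α_4 = 5: Horner steps 1 → 11 → 7, so m(5) = 7.
  α_5 = 1: Horner steps 1 → 7 → 11, so m(1) = 11.
  α_6 = 3: Horner steps 1 → 9 → 5, so m(3) = 5.
Codeword c = [9, 9, 11, 7, 11, 5] ∈ F_13^6.


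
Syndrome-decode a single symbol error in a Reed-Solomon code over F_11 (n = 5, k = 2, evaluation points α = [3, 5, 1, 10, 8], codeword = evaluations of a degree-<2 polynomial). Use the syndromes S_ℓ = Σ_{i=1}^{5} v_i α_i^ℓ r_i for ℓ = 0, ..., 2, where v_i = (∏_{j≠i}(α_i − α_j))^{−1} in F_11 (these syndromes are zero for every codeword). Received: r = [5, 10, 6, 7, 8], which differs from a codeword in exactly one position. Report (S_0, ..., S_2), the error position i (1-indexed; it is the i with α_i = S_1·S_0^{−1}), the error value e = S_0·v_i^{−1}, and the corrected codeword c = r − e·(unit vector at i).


S = (5, 3, 4), error at position 2, error magnitude e = 6, c = [5, 4, 6, 7, 8].

Step 1: column multipliers v_i = (∏_{j≠i}(α_i − α_j))^{−1} mod 11.
  i = 1 (α = 3): (3−5)(3−1)(3−10)(3−8) = (−2)·2·(−7)·(−5) = −140 ≡ 3, so v_1 = 3^{−1} = 4 (mod 11).
  i = 2 (α = 5): (5−3)(5−1)(5−10)(5−8) = 2·4·(−5)·(−3) = 120 ≡ 10, so v_2 = 10^{−1} = 10 (mod 11).
  i = 3 (α = 1): (1−3)(1−5)(1−10)(1−8) = (−2)·(−4)·(−9)·(−7) = 504 ≡ 9, so v_3 = 9^{−1} = 5 (mod 11).
  i = 4 (α = 10): (10−3)(10−5)(10−1)(10−8) = 7·5·9·2 = 630 ≡ 3, so v_4 = 3^{−1} = 4 (mod 11).
  i = 5 (α = 8): (8−3)(8−5)(8−1)(8−10) = 5·3·7·(−2) = −210 ≡ 10, so v_5 = 10^{−1} = 10 (mod 11).
  v = [4, 10, 5, 4, 10].
Step 2: syndromes of r = [5, 10, 6, 7, 8] (all sums mod 11).
  S_0 = Σ v_i r_i = 4·5 + 10·10 + 5·6 + 4·7 + 10·8 = 258 ≡ 5.
  S_1 = Σ v_i α_i r_i = 4·3·5 + 10·5·10 + 5·1·6 + 4·10·7 + 10·8·8 = 1510 ≡ 3.
  α_i^2 mod 11 = [9, 3, 1, 1, 9].
  S_2 = Σ v_i α_i^2 r_i = 4·9·5 + 10·3·10 + 5·1·6 + 4·1·7 + 10·9·8 = 1258 ≡ 4.
  S = (5, 3, 4) ≠ 0, so r is not a codeword (an error is present).
Step 3: locate the error. For a single error e at position i, S_ℓ = v_i·e·α_i^ℓ, so α_err = S_1/S_0.
  S_0^{−1} = 5^{−1} = 9 (mod 11), so α_err = 3·9 = 27 ≡ 5 = α_2. Error position i = 2.
  Consistency check: S_2/S_1 = 4·4 = 16 ≡ 5 = α_err ✓ (single-error assumption holds).
Step 4: error magnitude e = S_0/v_2 = S_0·∏_{j≠2}(α_2 − α_j) = 5·10 = 50 ≡ 6 (mod 11).
Step 5: correct position 2: c_2 = r_2 − e = 10 − 6 ≡ 4 (mod 11). Hence c = [5, 4, 6, 7, 8].
  Check: interpolating c through the α_i gives m(x) = 1 + 5·x (degree < 2) with m(α_i) = c_i for every i, so c is indeed a codeword.


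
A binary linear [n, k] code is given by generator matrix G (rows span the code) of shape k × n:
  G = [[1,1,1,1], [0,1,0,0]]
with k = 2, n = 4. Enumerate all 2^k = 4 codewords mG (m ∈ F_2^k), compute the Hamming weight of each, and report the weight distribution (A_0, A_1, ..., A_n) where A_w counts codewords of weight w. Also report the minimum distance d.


Weight distribution: A_0 = 1, A_1 = 1, A_3 = 1, A_4 = 1. Minimum distance d = 1.

Enumerate all 2^2 = 4 messages m ∈ F_2^2.
For each, compute codeword c = mG in F_2^4, then tally its weight.
  m = 00 → c = 0000, weight = 0.
  m = 10 → c = 1111, weight = 4.
  m = 01 → c = 0100, weight = 1.
  m = 11 → c = 1011, weight = 3.
Tally weights:
  weight 0: 1 codewords.
  weight 1: 1 codewords.
  weight 3: 1 codewords.
  weight 4: 1 codewords.
Minimum distance d = smallest w > 0 with A_w > 0 = 1.
Sanity: Σ A_w = 4 = 2^2 = 4 ✓.


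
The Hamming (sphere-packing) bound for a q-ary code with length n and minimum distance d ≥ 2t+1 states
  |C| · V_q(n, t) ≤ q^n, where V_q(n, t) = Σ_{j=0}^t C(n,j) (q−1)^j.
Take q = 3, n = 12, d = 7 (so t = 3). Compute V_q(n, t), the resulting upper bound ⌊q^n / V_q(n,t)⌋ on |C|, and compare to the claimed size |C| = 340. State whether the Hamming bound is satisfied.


V_q(n, t) = 2049, q^n = 531441, Hamming bound = 259, |C| = 340 > bound (violated).

Step 1: Compute V_q(n, t) = Σ_{j=0}^3 C(n, j) (q−1)^j.
  j = 0: C(12,0)·(2)^0 = 1·1 = 1.
  j = 1: C(12,1)·(2)^1 = 12·2 = 24.
  j = 2: C(12,2)·(2)^2 = 66·4 = 264.
  j = 3: C(12,3)·(2)^3 = 220·8 = 1760.
  V_q(n, t) = 1 + 24 + 264 + 1760 = 2049.
Step 2: q^n = 3^12 = 531441.
Step 3: Hamming bound ⌊q^n / V_q(n,t)⌋ = ⌊531441/2049⌋ = 259.
Step 4: Compare |C| = 340 to 259: violated.
The claimed |C| lies above the Hamming bound, so no 3-ary code of length 12 with d ≥ 7 can have 340 codewords.


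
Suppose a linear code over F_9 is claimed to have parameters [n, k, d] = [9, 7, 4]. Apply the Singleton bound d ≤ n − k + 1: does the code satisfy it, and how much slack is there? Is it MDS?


Singleton RHS = n − k + 1 = 3, slack = -1, bound violated (no such code; not MDS).

Singleton bound: d ≤ n − k + 1.
Here n = 9, k = 7, so n − k + 1 = 3.
Given d = 4, check d ≤ 3: NO.
Slack = (n − k + 1) − d = -1.
The slack is negative: d = 4 exceeds n − k + 1 = 3 by 1, so the Singleton bound is violated and no linear [9, 7, 4]_9 code can exist. In particular it is not MDS (MDS requires d = n − k + 1 exactly).
Description: the claimed parameters are [9, 7, 4]_9; such a code would be impossible (violates the Singleton bound).


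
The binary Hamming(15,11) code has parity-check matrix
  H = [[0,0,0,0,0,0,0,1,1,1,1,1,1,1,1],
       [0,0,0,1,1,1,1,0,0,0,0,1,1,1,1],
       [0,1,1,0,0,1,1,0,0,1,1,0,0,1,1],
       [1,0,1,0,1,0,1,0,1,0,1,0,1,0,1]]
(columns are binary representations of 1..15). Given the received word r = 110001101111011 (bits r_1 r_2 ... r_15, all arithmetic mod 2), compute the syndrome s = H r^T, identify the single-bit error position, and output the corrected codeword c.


s = (0, 1, 1, 1)^T, error position = 7, corrected codeword c = 110001001111011

Compute s = H r^T mod 2 one row at a time:
  s_1 = 0 + 1 + 1 + 1 + 1 + 0 + 1 + 1 = 6 ≡ 0 (mod 2).
  s_2 = 0 + 0 + 1 + 1 + 1 + 0 + 1 + 1 = 5 ≡ 1 (mod 2).
  s_3 = 1 + 0 + 1 + 1 + 1 + 1 + 1 + 1 = 7 ≡ 1 (mod 2).
  s_4 = 1 + 0 + 0 + 1 + 1 + 1 + 0 + 1 = 5 ≡ 1 (mod 2).
s = (0, 1, 1, 1)^T — this equals column 7 of H (binary 0111), so error is at position 7.
Correct: flip bit 7 of r = 110001101111011 to get c = 110001001111011.


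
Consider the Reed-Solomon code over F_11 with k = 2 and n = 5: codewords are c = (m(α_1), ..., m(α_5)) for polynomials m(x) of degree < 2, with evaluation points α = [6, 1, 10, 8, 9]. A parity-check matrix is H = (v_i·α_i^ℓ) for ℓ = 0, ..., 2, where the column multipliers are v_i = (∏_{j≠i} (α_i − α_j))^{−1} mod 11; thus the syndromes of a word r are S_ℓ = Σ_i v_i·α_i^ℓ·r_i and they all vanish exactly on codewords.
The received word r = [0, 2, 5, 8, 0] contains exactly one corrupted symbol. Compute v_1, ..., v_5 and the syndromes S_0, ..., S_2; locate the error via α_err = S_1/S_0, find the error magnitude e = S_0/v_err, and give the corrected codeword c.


S = (6, 10, 2), error at position 5, error magnitude e = 10, c = [0, 2, 5, 8, 1].

Step 1: column multipliers v_i = (∏_{j≠i}(α_i − α_j))^{−1} mod 11.
  i = 1 (α = 6): (6−1)(6−10)(6−8)(6−9) = 5·(−4)·(−2)·(−3) = −120 ≡ 1, so v_1 = 1^{−1} = 1 (mod 11).
  i = 2 (α = 1): (1−6)(1−10)(1−8)(1−9) = (−5)·(−9)·(−7)·(−8) = 2520 ≡ 1, so v_2 = 1^{−1} = 1 (mod 11).
  i = 3 (α = 10): (10−6)(10−1)(10−8)(10−9) = 4·9·2·1 = 72 ≡ 6, so v_3 = 6^{−1} = 2 (mod 11).
  i = 4 (α = 8): (8−6)(8−1)(8−10)(8−9) = 2·7·(−2)·(−1) = 28 ≡ 6, so v_4 = 6^{−1} = 2 (mod 11).
  i = 5 (α = 9): (9−6)(9−1)(9−10)(9−8) = 3·8·(−1)·1 = −24 ≡ 9, so v_5 = 9^{−1} = 5 (mod 11).
  v = [1, 1, 2, 2, 5].
Step 2: syndromes of r = [0, 2, 5, 8, 0] (all sums mod 11).
  S_0 = Σ v_i r_i = 1·0 + 1·2 + 2·5 + 2·8 + 5·0 = 28 ≡ 6.
  S_1 = Σ v_i α_i r_i = 1·6·0 + 1·1·2 + 2·10·5 + 2·8·8 + 5·9·0 = 230 ≡ 10.
  α_i^2 mod 11 = [3, 1, 1, 9, 4].
  S_2 = Σ v_i α_i^2 r_i = 1·3·0 + 1·1·2 + 2·1·5 + 2·9·8 + 5·4·0 = 156 ≡ 2.
  S = (6, 10, 2) ≠ 0, so r is not a codeword (an error is present).
Step 3: locate the error. For a single error e at position i, S_ℓ = v_i·e·α_i^ℓ, so α_err = S_1/S_0.
  S_0^{−1} = 6^{−1} = 2 (mod 11), so α_err = 10·2 = 20 ≡ 9 = α_5. Error position i = 5.
  Consistency check: S_2/S_1 = 2·10 = 20 ≡ 9 = α_err ✓ (single-error assumption holds).
Step 4: error magnitude e = S_0/v_5 = S_0·∏_{j≠5}(α_5 − α_j) = 6·9 = 54 ≡ 10 (mod 11).
Step 5: correct position 5: c_5 = r_5 − e = 0 − 10 ≡ 1 (mod 11). Hence c = [0, 2, 5, 8, 1].
  Check: interpolating c through the α_i gives m(x) = 9 + 4·x (degree < 2) with m(α_i) = c_i for every i, so c is indeed a codeword.


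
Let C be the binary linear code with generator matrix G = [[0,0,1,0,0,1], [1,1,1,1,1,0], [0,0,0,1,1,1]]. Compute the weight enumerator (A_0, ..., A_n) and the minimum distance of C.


Weight distribution: A_0 = 1, A_2 = 2, A_3 = 2, A_4 = 1, A_5 = 2. Minimum distance d = 2.

Enumerate all 2^3 = 8 messages m ∈ F_2^3.
For each, compute codeword c = mG in F_2^6, then tally its weight.
  m = 000 → c = 000000, weight = 0.
  m = 100 → c = 001001, weight = 2.
  m = 010 → c = 111110, weight = 5.
  m = 110 → c = 110111, weight = 5.
  m = 001 → c = 000111, weight = 3.
  m = 101 → c = 001110, weight = 3.
  m = 011 → c = 111001, weight = 4.
  m = 111 → c = 110000, weight = 2.
Tally weights:
  weight 0: 1 codewords.
  weight 2: 2 codewords.
  weight 3: 2 codewords.
  weight 4: 1 codewords.
  weight 5: 2 codewords.
Minimum distance d = smallest w > 0 with A_w > 0 = 2.
Sanity: Σ A_w = 8 = 2^3 = 8 ✓.


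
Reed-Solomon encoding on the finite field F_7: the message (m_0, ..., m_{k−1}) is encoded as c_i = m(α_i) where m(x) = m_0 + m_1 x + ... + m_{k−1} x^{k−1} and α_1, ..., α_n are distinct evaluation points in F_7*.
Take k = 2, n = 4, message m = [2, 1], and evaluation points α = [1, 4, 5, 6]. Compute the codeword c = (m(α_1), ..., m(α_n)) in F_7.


c = [3, 6, 0, 1]

Message polynomial: m(x) = 2 + 1·x (mod 7).
For each evaluation point α_i, compute m(α_i) mod 7:
  α_1 = 1: Horner steps 1 → 3, so m(1) = 3.
  α_2 = 4: Horner steps 1 → 6, so m(4) = 6.
  α_3 = 5: Horner steps 1 → 0, so m(5) = 0.
  α_4 = 6: Horner steps 1 → 1, so m(6) = 1.
Codeword c = [3, 6, 0, 1] ∈ F_7^4.


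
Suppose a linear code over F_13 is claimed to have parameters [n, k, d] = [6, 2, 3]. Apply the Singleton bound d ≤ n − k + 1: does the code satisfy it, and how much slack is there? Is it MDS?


Singleton RHS = n − k + 1 = 5, slack = 2, bound satisfied, not MDS.

Singleton bound: d ≤ n − k + 1.
Here n = 6, k = 2, so n − k + 1 = 5.
Given d = 3, check d ≤ 5: YES.
Slack = (n − k + 1) − d = 2.
The code is NOT MDS (slack = 2 > 0).
Description: the claimed parameters are [6, 2, 3]_13; such a code would be non-MDS.


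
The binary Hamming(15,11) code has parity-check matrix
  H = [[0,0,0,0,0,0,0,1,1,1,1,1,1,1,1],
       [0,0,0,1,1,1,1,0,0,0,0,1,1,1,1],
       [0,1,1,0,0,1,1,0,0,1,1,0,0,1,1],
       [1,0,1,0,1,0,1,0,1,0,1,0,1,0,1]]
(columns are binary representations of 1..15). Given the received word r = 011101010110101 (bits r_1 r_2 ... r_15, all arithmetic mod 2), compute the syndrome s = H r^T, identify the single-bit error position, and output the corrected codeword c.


s = (1, 0, 0, 0)^T, error position = 8, corrected codeword c = 011101000110101

Compute s = H r^T mod 2 one row at a time:
  s_1 = 1 + 0 + 1 + 1 + 0 + 1 + 0 + 1 = 5 ≡ 1 (mod 2).
  s_2 = 1 + 0 + 1 + 0 + 0 + 1 + 0 + 1 = 4 ≡ 0 (mod 2).
  s_3 = 1 + 1 + 1 + 0 + 1 + 1 + 0 + 1 = 6 ≡ 0 (mod 2).
  s_4 = 0 + 1 + 0 + 0 + 0 + 1 + 1 + 1 = 4 ≡ 0 (mod 2).
s = (1, 0, 0, 0)^T — this equals column 8 of H (binary 1000), so error is at position 8.
Correct: flip bit 8 of r = 011101010110101 to get c = 011101000110101.


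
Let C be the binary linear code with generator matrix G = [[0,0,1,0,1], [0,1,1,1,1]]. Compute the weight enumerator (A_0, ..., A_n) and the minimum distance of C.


Weight distribution: A_0 = 1, A_2 = 2, A_4 = 1. Minimum distance d = 2.

Enumerate all 2^2 = 4 messages m ∈ F_2^2.
For each, compute codeword c = mG in F_2^5, then tally its weight.
  m = 00 → c = 00000, weight = 0.
  m = 10 → c = 00101, weight = 2.
  m = 01 → c = 01111, weight = 4.
  m = 11 → c = 01010, weight = 2.
Tally weights:
  weight 0: 1 codewords.
  weight 2: 2 codewords.
  weight 4: 1 codewords.
Minimum distance d = smallest w > 0 with A_w > 0 = 2.
Sanity: Σ A_w = 4 = 2^2 = 4 ✓.


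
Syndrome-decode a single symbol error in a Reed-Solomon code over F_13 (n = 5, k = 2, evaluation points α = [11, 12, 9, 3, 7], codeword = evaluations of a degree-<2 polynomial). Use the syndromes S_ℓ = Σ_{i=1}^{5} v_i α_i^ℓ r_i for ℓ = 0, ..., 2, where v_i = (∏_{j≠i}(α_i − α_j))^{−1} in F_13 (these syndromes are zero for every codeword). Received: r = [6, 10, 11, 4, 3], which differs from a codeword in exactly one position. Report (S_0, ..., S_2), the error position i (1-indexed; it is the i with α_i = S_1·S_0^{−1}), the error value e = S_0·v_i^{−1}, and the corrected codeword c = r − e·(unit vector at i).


S = (9, 1, 3), error at position 4, error magnitude e = 4, c = [6, 10, 11, 0, 3].

Step 1: column multipliers v_i = (∏_{j≠i}(α_i − α_j))^{−1} mod 13.
  i = 1 (α = 11): (11−12)(11−9)(11−3)(11−7) = (−1)·2·8·4 = −64 ≡ 1, so v_1 = 1^{−1} = 1 (mod 13).
  i = 2 (α = 12): (12−11)(12−9)(12−3)(12−7) = 1·3·9·5 = 135 ≡ 5, so v_2 = 5^{−1} = 8 (mod 13).
  i = 3 (α = 9): (9−11)(9−12)(9−3)(9−7) = (−2)·(−3)·6·2 = 72 ≡ 7, so v_3 = 7^{−1} = 2 (mod 13).
  i = 4 (α = 3): (3−11)(3−12)(3−9)(3−7) = (−8)·(−9)·(−6)·(−4) = 1728 ≡ 12, so v_4 = 12^{−1} = 12 (mod 13).
  i = 5 (α = 7): (7−11)(7−12)(7−9)(7−3) = (−4)·(−5)·(−2)·4 = −160 ≡ 9, so v_5 = 9^{−1} = 3 (mod 13).
  v = [1, 8, 2, 12, 3].
Step 2: syndromes of r = [6, 10, 11, 4, 3] (all sums mod 13).
  S_0 = Σ v_i r_i = 1·6 + 8·10 + 2·11 + 12·4 + 3·3 = 165 ≡ 9.
  S_1 = Σ v_i α_i r_i = 1·11·6 + 8·12·10 + 2·9·11 + 12·3·4 + 3·7·3 = 1431 ≡ 1.
  α_i^2 mod 13 = [4, 1, 3, 9, 10].
  S_2 = Σ v_i α_i^2 r_i = 1·4·6 + 8·1·10 + 2·3·11 + 12·9·4 + 3·10·3 = 692 ≡ 3.
  S = (9, 1, 3) ≠ 0, so r is not a codeword (an error is present).
Step 3: locate the error. For a single error e at position i, S_ℓ = v_i·e·α_i^ℓ, so α_err = S_1/S_0.
  S_0^{−1} = 9^{−1} = 3 (mod 13), so α_err = 1·3 = 3 ≡ 3 = α_4. Error position i = 4.
  Consistency check: S_2/S_1 = 3·1 = 3 ≡ 3 = α_err ✓ (single-error assumption holds).
Step 4: error magnitude e = S_0/v_4 = S_0·∏_{j≠4}(α_4 − α_j) = 9·12 = 108 ≡ 4 (mod 13).
Step 5: correct position 4: c_4 = r_4 − e = 4 − 4 ≡ 0 (mod 13). Hence c = [6, 10, 11, 0, 3].
  Check: interpolating c through the α_i gives m(x) = 1 + 4·x (degree < 2) with m(α_i) = c_i for every i, so c is indeed a codeword.


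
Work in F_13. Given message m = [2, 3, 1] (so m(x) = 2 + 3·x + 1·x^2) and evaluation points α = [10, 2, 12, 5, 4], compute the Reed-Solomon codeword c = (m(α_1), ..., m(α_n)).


c = [2, 12, 0, 3, 4]

Message polynomial: m(x) = 2 + 3·x + 1·x^2 (mod 13).
For each evaluation point α_i, compute m(α_i) mod 13:
  α_1 = 10: Horner steps 1 → 0 → 2, so m(10) = 2.
  α_2 = 2: Horner steps 1 → 5 → 12, so m(2) = 12.
  α_3 = 12: Horner steps 1 → 2 → 0, so m(12) = 0.
  α_4 = 5: Horner steps 1 → 8 → 3, so m(5) = 3.
  α_5 = 4: Horner steps 1 → 7 → 4, so m(4) = 4.
Codeword c = [2, 12, 0, 3, 4] ∈ F_13^5.


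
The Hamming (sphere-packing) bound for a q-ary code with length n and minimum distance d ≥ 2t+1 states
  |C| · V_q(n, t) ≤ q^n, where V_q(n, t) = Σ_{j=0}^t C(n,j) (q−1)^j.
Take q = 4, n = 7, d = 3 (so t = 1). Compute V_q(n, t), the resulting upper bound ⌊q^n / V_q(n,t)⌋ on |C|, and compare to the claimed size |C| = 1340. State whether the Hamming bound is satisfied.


V_q(n, t) = 22, q^n = 16384, Hamming bound = 744, |C| = 1340 > bound (violated).

Step 1: Compute V_q(n, t) = Σ_{j=0}^1 C(n, j) (q−1)^j.
  j = 0: C(7,0)·(3)^0 = 1·1 = 1.
  j = 1: C(7,1)·(3)^1 = 7·3 = 21.
  V_q(n, t) = 1 + 21 = 22.
Step 2: q^n = 4^7 = 16384.
Step 3: Hamming bound ⌊q^n / V_q(n,t)⌋ = ⌊16384/22⌋ = 744.
Step 4: Compare |C| = 1340 to 744: violated.
The claimed |C| lies above the Hamming bound, so no 4-ary code of length 7 with d ≥ 3 can have 1340 codewords.


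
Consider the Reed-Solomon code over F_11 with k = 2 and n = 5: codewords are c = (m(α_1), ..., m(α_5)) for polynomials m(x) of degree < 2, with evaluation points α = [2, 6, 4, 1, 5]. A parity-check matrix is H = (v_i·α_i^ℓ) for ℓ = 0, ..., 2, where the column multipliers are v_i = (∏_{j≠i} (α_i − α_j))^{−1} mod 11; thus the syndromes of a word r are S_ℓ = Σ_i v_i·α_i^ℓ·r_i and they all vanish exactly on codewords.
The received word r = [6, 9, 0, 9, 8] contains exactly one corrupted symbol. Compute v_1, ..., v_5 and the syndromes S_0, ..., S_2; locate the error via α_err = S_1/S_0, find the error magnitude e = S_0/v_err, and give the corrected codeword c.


S = (10, 5, 8), error at position 2, error magnitude e = 4, c = [6, 5, 0, 9, 8].

Step 1: column multipliers v_i = (∏_{j≠i}(α_i − α_j))^{−1} mod 11.
  i = 1 (α = 2): (2−6)(2−4)(2−1)(2−5) = (−4)·(−2)·1·(−3) = −24 ≡ 9, so v_1 = 9^{−1} = 5 (mod 11).
  i = 2 (α = 6): (6−2)(6−4)(6−1)(6−5) = 4·2·5·1 = 40 ≡ 7, so v_2 = 7^{−1} = 8 (mod 11).
  i = 3 (α = 4): (4−2)(4−6)(4−1)(4−5) = 2·(−2)·3·(−1) = 12 ≡ 1, so v_3 = 1^{−1} = 1 (mod 11).
  i = 4 (α = 1): (1−2)(1−6)(1−4)(1−5) = (−1)·(−5)·(−3)·(−4) = 60 ≡ 5, so v_4 = 5^{−1} = 9 (mod 11).
  i = 5 (α = 5): (5−2)(5−6)(5−4)(5−1) = 3·(−1)·1·4 = −12 ≡ 10, so v_5 = 10^{−1} = 10 (mod 11).
  v = [5, 8, 1, 9, 10].
Step 2: syndromes of r = [6, 9, 0, 9, 8] (all sums mod 11).
  S_0 = Σ v_i r_i = 5·6 + 8·9 + 1·0 + 9·9 + 10·8 = 263 ≡ 10.
  S_1 = Σ v_i α_i r_i = 5·2·6 + 8·6·9 + 1·4·0 + 9·1·9 + 10·5·8 = 973 ≡ 5.
  α_i^2 mod 11 = [4, 3, 5, 1, 3].
  S_2 = Σ v_i α_i^2 r_i = 5·4·6 + 8·3·9 + 1·5·0 + 9·1·9 + 10·3·8 = 657 ≡ 8.
  S = (10, 5, 8) ≠ 0, so r is not a codeword (an error is present).
Step 3: locate the error. For a single error e at position i, S_ℓ = v_i·e·α_i^ℓ, so α_err = S_1/S_0.
  S_0^{−1} = 10^{−1} = 10 (mod 11), so α_err = 5·10 = 50 ≡ 6 = α_2. Error position i = 2.
  Consistency check: S_2/S_1 = 8·9 = 72 ≡ 6 = α_err ✓ (single-error assumption holds).
Step 4: error magnitude e = S_0/v_2 = S_0·∏_{j≠2}(α_2 − α_j) = 10·7 = 70 ≡ 4 (mod 11).
Step 5: correct position 2: c_2 = r_2 − e = 9 − 4 ≡ 5 (mod 11). Hence c = [6, 5, 0, 9, 8].
  Check: interpolating c through the α_i gives m(x) = 1 + 8·x (degree < 2) with m(α_i) = c_i for every i, so c is indeed a codeword.
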